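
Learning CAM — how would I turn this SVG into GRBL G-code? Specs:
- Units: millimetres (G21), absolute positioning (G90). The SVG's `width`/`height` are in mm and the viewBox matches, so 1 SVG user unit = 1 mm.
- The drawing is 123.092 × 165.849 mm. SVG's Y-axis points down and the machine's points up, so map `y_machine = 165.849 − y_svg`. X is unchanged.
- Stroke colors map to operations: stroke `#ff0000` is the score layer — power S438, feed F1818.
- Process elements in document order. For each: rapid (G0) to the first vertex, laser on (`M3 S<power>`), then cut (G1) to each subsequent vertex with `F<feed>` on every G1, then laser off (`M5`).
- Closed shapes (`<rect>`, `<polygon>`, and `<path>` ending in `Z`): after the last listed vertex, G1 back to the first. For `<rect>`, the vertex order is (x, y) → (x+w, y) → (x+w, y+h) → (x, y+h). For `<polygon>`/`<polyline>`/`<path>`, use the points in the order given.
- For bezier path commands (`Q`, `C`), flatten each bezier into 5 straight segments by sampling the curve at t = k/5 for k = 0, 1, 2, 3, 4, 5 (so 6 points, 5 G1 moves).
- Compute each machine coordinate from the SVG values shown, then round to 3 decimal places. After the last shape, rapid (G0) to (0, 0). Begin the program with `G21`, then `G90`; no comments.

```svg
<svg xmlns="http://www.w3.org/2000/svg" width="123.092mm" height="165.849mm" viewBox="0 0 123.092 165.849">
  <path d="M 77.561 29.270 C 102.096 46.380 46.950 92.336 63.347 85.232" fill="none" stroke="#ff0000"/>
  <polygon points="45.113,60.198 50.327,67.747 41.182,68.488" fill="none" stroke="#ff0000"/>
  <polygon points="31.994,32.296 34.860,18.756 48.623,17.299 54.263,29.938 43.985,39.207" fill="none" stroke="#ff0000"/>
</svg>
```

G21
G90
G0 X77.561 Y136.579
M3 S438
G1 X83.930 Y123.507 F1818
G1 X78.434 Y107.443 F1818
G1 X68.333 Y92.319 F1818
G1 X60.884 Y82.067 F1818
G1 X63.347 Y80.617 F1818
M5
G0 X45.113 Y105.651
M3 S438
G1 X50.327 Y98.102 F1818
G1 X41.182 Y97.361 F1818
G1 X45.113 Y105.651 F1818
M5
G0 X31.994 Y133.553
M3 S438
G1 X34.860 Y147.093 F1818
G1 X48.623 Y148.550 F1818
G1 X54.263 Y135.911 F1818
G1 X43.985 Y126.642 F1818
G1 X31.994 Y133.553 F1818
M5
G0 X0.000 Y0.000

viewBox `0 0 123.092 165.849` with mm width/height → 1 unit = 1 mm. Flip: y_m = 165.849 − y_svg.

**Shape 1** — `<path>` cubic bezier, stroke `#ff0000` → score (S438, F1818). Control points (SVG): P0=(77.561,29.270), P1=(102.096,46.380), P2=(46.950,92.336), P3=(63.347,85.232); sampled at t=k/5. Machine vertices: (77.561,136.579) → (83.930,123.507) → (78.434,107.443) → (68.333,92.319) → (60.884,82.067) → (63.347,80.617). Open path.

**Shape 2** — `<polygon>` regular polygon, stroke `#ff0000` → score (S438, F1818). Machine vertices: (45.113,105.651) → (50.327,98.102) → (41.182,97.361) → (45.113,105.651). Closed: final G1 returns to the first vertex.

**Shape 3** — `<polygon>` regular polygon, stroke `#ff0000` → score (S438, F1818). Machine vertices: (31.994,133.553) → (34.860,147.093) → (48.623,148.550) → (54.263,135.911) → (43.985,126.642) → (31.994,133.553). Closed: final G1 returns to the first vertex.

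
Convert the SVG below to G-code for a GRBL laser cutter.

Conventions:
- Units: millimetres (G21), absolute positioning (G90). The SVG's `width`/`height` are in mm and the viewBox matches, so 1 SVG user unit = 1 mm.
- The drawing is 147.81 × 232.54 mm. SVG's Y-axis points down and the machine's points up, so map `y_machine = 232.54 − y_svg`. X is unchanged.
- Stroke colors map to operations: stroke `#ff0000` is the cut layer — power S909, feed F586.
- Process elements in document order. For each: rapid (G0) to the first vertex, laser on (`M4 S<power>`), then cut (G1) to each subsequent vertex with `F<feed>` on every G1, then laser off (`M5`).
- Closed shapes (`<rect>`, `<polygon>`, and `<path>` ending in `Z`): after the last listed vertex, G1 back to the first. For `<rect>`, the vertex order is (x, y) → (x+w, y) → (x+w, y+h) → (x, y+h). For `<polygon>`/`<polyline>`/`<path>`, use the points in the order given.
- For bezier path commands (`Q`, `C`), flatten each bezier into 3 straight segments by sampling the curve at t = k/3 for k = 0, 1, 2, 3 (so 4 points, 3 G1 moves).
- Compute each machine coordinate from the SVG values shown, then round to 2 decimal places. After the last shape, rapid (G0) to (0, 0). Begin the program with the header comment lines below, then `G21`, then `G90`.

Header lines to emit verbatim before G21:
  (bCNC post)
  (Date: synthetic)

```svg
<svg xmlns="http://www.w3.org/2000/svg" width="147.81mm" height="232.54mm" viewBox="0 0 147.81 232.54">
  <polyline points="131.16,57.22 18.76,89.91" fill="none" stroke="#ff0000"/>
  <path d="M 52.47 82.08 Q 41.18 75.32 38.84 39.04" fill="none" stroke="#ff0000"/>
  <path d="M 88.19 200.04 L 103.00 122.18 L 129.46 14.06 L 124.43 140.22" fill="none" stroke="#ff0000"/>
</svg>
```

(bCNC post)
(Date: synthetic)
G21
G90
G0 X131.16 Y175.32
M4 S909
G1 X18.76 Y142.63 F586
M5
G0 X52.47 Y150.46
M4 S909
G1 X45.94 Y158.25 F586
G1 X41.39 Y172.59 F586
G1 X38.84 Y193.50 F586
M5
G0 X88.19 Y32.50
M4 S909
G1 X103.00 Y110.36 F586
G1 X129.46 Y218.48 F586
G1 X124.43 Y92.32 F586
M5
G0 X0.00 Y0.00

viewBox `0 0 147.81 232.54` with mm width/height → 1 unit = 1 mm. Flip: y_m = 232.54 − y_svg.

**Shape 1** — `<polyline>` line segment, stroke `#ff0000` → cut (S909, F586). Machine vertices: (131.16,175.32) → (18.76,142.63). Open path.

**Shape 2** — `<path>` quadratic bezier, stroke `#ff0000` → cut (S909, F586). Control points (SVG): P0=(52.47,82.08), P1=(41.18,75.32), P2=(38.84,39.04); sampled at t=k/3. Machine vertices: (52.47,150.46) → (45.94,158.25) → (41.39,172.59) → (38.84,193.50). Open path.

**Shape 3** — `<path>` open polyline, stroke `#ff0000` → cut (S909, F586). Machine vertices: (88.19,32.50) → (103.00,110.36) → (129.46,218.48) → (124.43,92.32). Open path.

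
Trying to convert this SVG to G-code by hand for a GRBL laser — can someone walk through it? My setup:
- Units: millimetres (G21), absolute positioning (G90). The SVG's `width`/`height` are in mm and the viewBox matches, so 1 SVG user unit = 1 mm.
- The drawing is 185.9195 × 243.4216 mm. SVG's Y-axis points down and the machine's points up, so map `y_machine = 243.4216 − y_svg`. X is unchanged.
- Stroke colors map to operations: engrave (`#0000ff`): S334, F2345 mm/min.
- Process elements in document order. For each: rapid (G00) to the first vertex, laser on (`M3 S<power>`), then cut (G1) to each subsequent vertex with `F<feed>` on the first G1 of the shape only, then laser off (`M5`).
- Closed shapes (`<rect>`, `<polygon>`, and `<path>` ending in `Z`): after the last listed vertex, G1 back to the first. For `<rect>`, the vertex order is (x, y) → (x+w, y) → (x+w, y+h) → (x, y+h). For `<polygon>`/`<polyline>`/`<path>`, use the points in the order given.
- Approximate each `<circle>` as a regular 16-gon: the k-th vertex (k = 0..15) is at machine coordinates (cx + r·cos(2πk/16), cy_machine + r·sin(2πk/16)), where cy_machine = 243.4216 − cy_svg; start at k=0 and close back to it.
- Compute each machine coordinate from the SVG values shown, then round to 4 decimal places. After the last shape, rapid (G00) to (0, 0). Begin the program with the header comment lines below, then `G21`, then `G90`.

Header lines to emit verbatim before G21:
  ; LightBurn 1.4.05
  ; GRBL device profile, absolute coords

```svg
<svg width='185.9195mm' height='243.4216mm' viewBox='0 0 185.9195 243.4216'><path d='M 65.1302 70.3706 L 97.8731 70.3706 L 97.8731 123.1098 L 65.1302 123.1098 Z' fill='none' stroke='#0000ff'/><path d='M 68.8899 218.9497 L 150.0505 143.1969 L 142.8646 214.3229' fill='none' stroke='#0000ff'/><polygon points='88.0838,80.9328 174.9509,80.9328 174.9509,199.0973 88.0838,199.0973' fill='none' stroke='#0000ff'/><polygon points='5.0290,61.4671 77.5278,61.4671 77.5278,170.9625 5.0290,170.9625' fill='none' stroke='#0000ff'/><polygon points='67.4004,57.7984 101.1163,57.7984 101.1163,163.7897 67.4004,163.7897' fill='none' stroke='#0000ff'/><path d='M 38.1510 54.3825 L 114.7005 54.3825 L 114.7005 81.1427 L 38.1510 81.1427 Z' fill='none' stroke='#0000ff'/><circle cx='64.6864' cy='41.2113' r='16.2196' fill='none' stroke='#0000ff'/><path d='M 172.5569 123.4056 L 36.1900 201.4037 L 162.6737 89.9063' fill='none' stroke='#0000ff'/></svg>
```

; LightBurn 1.4.05
; GRBL device profile, absolute coords
G21
G90
G00 X65.1302 Y173.0510
M3 S334
G1 X97.8731 Y173.0510 F2345
G1 X97.8731 Y120.3118
G1 X65.1302 Y120.3118
G1 X65.1302 Y173.0510
M5
G00 X68.8899 Y24.4719
M3 S334
G1 X150.0505 Y100.2247 F2345
G1 X142.8646 Y29.0987
M5
G00 X88.0838 Y162.4888
M3 S334
G1 X174.9509 Y162.4888 F2345
G1 X174.9509 Y44.3243
G1 X88.0838 Y44.3243
G1 X88.0838 Y162.4888
M5
G00 X5.0290 Y181.9545
M3 S334
G1 X77.5278 Y181.9545 F2345
G1 X77.5278 Y72.4591
G1 X5.0290 Y72.4591
G1 X5.0290 Y181.9545
M5
G00 X67.4004 Y185.6232
M3 S334
G1 X101.1163 Y185.6232 F2345
G1 X101.1163 Y79.6319
G1 X67.4004 Y79.6319
G1 X67.4004 Y185.6232
M5
G00 X38.1510 Y189.0391
M3 S334
G1 X114.7005 Y189.0391 F2345
G1 X114.7005 Y162.2789
G1 X38.1510 Y162.2789
G1 X38.1510 Y189.0391
M5
G00 X80.9060 Y202.2103
M3 S334
G1 X79.6714 Y208.4173 F2345
G1 X76.1554 Y213.6793
G1 X70.8934 Y217.1953
G1 X64.6864 Y218.4299
G1 X58.4794 Y217.1953
G1 X53.2174 Y213.6793
G1 X49.7014 Y208.4173
G1 X48.4668 Y202.2103
G1 X49.7014 Y196.0033
G1 X53.2174 Y190.7413
G1 X58.4794 Y187.2253
G1 X64.6864 Y185.9907
G1 X70.8934 Y187.2253
G1 X76.1554 Y190.7413
G1 X79.6714 Y196.0033
G1 X80.9060 Y202.2103
M5
G00 X172.5569 Y120.0160
M3 S334
G1 X36.1900 Y42.0179 F2345
G1 X162.6737 Y153.5153
M5
G00 X0.0000 Y0.0000

1 u = 1 mm; y_m = 243.4216 − y.

[1] `<path>` rectangle, #0000ff→engrave S334 F2345: (65.1302,173.0510) → (97.8731,173.0510) → (97.8731,120.3118) → (65.1302,120.3118) → (65.1302,173.0510) (closed)

[2] `<path>` open polyline, #0000ff→engrave S334 F2345: (68.8899,24.4719) → (150.0505,100.2247) → (142.8646,29.0987)

[3] `<polygon>` rectangle, #0000ff→engrave S334 F2345: (88.0838,162.4888) → (174.9509,162.4888) → (174.9509,44.3243) → (88.0838,44.3243) → (88.0838,162.4888) (closed)

[4] `<polygon>` rectangle, #0000ff→engrave S334 F2345: (5.0290,181.9545) → (77.5278,181.9545) → (77.5278,72.4591) → (5.0290,72.4591) → (5.0290,181.9545) (closed)

[5] `<polygon>` rectangle, #0000ff→engrave S334 F2345: (67.4004,185.6232) → (101.1163,185.6232) → (101.1163,79.6319) → (67.4004,79.6319) → (67.4004,185.6232) (closed)

[6] `<path>` rectangle, #0000ff→engrave S334 F2345: (38.1510,189.0391) → (114.7005,189.0391) → (114.7005,162.2789) → (38.1510,162.2789) → (38.1510,189.0391) (closed)

[7] `<circle>` circle, #0000ff→engrave S334 F2345: (80.9060,202.2103) → (79.6714,208.4173) → (76.1554,213.6793) → (70.8934,217.1953) → (64.6864,218.4299) → (58.4794,217.1953) → (53.2174,213.6793) → (49.7014,208.4173) → (48.4668,202.2103) → (49.7014,196.0033) → (53.2174,190.7413) → (58.4794,187.2253) → (64.6864,185.9907) → (70.8934,187.2253) → (76.1554,190.7413) → (79.6714,196.0033) → (80.9060,202.2103) (closed)

[8] `<path>` open polyline, #0000ff→engrave S334 F2345: (172.5569,120.0160) → (36.1900,42.0179) → (162.6737,153.5153)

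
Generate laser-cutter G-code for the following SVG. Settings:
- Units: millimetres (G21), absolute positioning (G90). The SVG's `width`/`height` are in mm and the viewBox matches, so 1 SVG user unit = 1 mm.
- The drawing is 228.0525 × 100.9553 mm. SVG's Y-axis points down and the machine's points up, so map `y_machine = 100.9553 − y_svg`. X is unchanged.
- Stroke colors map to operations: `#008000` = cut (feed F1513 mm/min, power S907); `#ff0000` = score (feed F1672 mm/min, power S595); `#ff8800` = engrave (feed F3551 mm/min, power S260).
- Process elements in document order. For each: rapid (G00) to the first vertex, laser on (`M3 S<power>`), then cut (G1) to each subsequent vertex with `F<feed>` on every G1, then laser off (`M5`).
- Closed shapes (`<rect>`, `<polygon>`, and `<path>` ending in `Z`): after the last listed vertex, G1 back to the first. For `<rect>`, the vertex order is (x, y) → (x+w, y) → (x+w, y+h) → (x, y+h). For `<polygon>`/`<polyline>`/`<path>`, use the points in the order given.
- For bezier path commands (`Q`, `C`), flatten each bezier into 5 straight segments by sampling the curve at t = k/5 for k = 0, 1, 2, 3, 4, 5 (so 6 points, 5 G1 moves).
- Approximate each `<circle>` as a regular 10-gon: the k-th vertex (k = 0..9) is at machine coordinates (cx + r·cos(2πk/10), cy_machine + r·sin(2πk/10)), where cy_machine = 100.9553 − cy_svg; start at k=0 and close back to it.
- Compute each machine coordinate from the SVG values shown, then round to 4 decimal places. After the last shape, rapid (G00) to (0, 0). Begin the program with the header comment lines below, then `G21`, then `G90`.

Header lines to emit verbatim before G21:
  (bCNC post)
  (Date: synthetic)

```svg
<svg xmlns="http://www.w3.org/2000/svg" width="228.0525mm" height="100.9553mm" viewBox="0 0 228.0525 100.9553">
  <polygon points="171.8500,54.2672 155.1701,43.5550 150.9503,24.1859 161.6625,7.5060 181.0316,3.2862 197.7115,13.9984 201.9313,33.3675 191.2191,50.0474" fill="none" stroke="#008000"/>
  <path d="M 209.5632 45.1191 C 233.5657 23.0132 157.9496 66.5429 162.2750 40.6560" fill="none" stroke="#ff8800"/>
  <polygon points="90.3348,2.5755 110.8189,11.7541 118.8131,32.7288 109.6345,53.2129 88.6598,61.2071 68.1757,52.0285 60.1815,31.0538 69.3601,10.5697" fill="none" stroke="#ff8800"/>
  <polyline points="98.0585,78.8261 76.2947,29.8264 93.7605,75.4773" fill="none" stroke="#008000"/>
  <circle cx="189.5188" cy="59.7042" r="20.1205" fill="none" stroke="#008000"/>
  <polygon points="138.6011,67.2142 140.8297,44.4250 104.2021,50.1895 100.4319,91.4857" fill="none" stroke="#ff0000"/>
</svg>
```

1 u = 1 mm; y_m = 100.9553 − y.

[1] `<polygon>` regular polygon, #008000→cut S907 F1513: (171.8500,46.6881) → (155.1701,57.4003) → (150.9503,76.7694) → (161.6625,93.4493) → (181.0316,97.6691) → (197.7115,86.9569) → (201.9313,67.5878) → (191.2191,50.9079) → (171.8500,46.6881) (closed)

[2] `<path>` cubic bezier, #ff8800→engrave S260 F3551: (209.5632,55.8362) → (213.4469,62.3039) → (202.0411,59.5015) → (183.9646,53.9116) → (167.8363,52.0167) → (162.2750,60.2993)

[3] `<polygon>` regular polygon, #ff8800→engrave S260 F3551: (90.3348,98.3798) → (110.8189,89.2012) → (118.8131,68.2265) → (109.6345,47.7424) → (88.6598,39.7482) → (68.1757,48.9268) → (60.1815,69.9015) → (69.3601,90.3856) → (90.3348,98.3798) (closed)

[4] `<polyline>` open polyline, #008000→cut S907 F1513: (98.0585,22.1292) → (76.2947,71.1289) → (93.7605,25.4780)

[5] `<circle>` circle, #008000→cut S907 F1513: (209.6393,41.2511) → (205.7966,53.0776) → (195.7364,60.3868) → (183.3012,60.3868) → (173.2410,53.0776) → (169.3983,41.2511) → (173.2410,29.4246) → (183.3012,22.1154) → (195.7364,22.1154) → (205.7966,29.4246) → (209.6393,41.2511) (closed)

[6] `<polygon>` closed polygon, #ff0000→score S595 F1672: (138.6011,33.7411) → (140.8297,56.5303) → (104.2021,50.7658) → (100.4319,9.4696) → (138.6011,33.7411) (closed)

(bCNC post)
(Date: synthetic)
G21
G90
G00 X171.8500 Y46.6881
M3 S907
G1 X155.1701 Y57.4003 F1513
G1 X150.9503 Y76.7694 F1513
G1 X161.6625 Y93.4493 F1513
G1 X181.0316 Y97.6691 F1513
G1 X197.7115 Y86.9569 F1513
G1 X201.9313 Y67.5878 F1513
G1 X191.2191 Y50.9079 F1513
G1 X171.8500 Y46.6881 F1513
M5
G00 X209.5632 Y55.8362
M3 S260
G1 X213.4469 Y62.3039 F3551
G1 X202.0411 Y59.5015 F3551
G1 X183.9646 Y53.9116 F3551
G1 X167.8363 Y52.0167 F3551
G1 X162.2750 Y60.2993 F3551
M5
G00 X90.3348 Y98.3798
M3 S260
G1 X110.8189 Y89.2012 F3551
G1 X118.8131 Y68.2265 F3551
G1 X109.6345 Y47.7424 F3551
G1 X88.6598 Y39.7482 F3551
G1 X68.1757 Y48.9268 F3551
G1 X60.1815 Y69.9015 F3551
G1 X69.3601 Y90.3856 F3551
G1 X90.3348 Y98.3798 F3551
M5
G00 X98.0585 Y22.1292
M3 S907
G1 X76.2947 Y71.1289 F1513
G1 X93.7605 Y25.4780 F1513
M5
G00 X209.6393 Y41.2511
M3 S907
G1 X205.7966 Y53.0776 F1513
G1 X195.7364 Y60.3868 F1513
G1 X183.3012 Y60.3868 F1513
G1 X173.2410 Y53.0776 F1513
G1 X169.3983 Y41.2511 F1513
G1 X173.2410 Y29.4246 F1513
G1 X183.3012 Y22.1154 F1513
G1 X195.7364 Y22.1154 F1513
G1 X205.7966 Y29.4246 F1513
G1 X209.6393 Y41.2511 F1513
M5
G00 X138.6011 Y33.7411
M3 S595
G1 X140.8297 Y56.5303 F1672
G1 X104.2021 Y50.7658 F1672
G1 X100.4319 Y9.4696 F1672
G1 X138.6011 Y33.7411 F1672
M5
G00 X0.0000 Y0.0000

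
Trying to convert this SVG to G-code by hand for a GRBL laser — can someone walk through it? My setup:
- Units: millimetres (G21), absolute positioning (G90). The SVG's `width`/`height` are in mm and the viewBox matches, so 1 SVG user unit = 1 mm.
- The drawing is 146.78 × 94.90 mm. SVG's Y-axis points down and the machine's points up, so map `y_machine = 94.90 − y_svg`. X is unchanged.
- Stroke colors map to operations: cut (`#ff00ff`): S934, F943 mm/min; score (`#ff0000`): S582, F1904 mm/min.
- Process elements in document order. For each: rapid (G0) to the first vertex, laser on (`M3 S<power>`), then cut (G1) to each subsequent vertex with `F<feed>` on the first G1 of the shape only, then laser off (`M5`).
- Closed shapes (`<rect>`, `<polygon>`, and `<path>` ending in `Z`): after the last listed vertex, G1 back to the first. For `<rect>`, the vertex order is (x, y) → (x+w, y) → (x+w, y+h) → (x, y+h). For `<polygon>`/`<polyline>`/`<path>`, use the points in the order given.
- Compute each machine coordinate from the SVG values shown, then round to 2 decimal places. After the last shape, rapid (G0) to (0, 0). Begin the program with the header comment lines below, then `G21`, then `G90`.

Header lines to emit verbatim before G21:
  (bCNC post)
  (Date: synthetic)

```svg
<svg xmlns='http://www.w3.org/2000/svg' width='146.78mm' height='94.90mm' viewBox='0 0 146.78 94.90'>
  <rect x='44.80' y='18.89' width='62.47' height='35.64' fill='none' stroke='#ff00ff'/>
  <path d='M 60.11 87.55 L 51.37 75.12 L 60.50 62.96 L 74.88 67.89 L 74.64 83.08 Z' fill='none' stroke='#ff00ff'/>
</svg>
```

(bCNC post)
(Date: synthetic)
G21
G90
G0 X44.80 Y76.01
M3 S934
G1 X107.27 Y76.01 F943
G1 X107.27 Y40.37
G1 X44.80 Y40.37
G1 X44.80 Y76.01
M5
G0 X60.11 Y7.35
M3 S934
G1 X51.37 Y19.78 F943
G1 X60.50 Y31.94
G1 X74.88 Y27.01
G1 X74.64 Y11.82
G1 X60.11 Y7.35
M5
G0 X0.00 Y0.00

1 u = 1 mm; y_m = 94.90 − y.

[1] `<rect>` rectangle, #ff00ff→cut S934 F943: (44.80,76.01) → (107.27,76.01) → (107.27,40.37) → (44.80,40.37) → (44.80,76.01) (closed)

[2] `<path>` regular polygon, #ff00ff→cut S934 F943: (60.11,7.35) → (51.37,19.78) → (60.50,31.94) → (74.88,27.01) → (74.64,11.82) → (60.11,7.35) (closed)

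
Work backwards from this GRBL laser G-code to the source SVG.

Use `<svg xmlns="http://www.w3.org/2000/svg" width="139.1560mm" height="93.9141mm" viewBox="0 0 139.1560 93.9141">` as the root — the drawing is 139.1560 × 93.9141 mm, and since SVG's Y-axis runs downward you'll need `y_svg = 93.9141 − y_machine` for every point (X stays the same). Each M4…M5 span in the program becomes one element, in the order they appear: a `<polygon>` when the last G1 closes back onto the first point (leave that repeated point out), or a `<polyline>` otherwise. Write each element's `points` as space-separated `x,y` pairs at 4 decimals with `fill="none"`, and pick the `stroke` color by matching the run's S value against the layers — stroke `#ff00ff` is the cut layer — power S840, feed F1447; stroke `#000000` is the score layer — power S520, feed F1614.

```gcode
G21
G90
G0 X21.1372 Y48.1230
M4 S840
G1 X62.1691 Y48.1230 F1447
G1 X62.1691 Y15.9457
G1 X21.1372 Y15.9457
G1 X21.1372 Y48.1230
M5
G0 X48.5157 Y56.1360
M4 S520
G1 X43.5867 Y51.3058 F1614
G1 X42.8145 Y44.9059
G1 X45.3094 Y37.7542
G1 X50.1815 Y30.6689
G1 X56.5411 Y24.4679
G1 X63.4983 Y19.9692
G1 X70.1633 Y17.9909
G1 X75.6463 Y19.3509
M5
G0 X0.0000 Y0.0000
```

y_svg = 93.9141 − y_m.

[1] S840→`#ff00ff` (cut); closed run; points: 21.1372,45.7911 62.1691,45.7911 62.1691,77.9684 21.1372,77.9684

[2] S520→`#000000` (score); open run; points: 48.5157,37.7781 43.5867,42.6083 42.8145,49.0082 45.3094,56.1599 50.1815,63.2452 56.5411,69.4462 63.4983,73.9449 70.1633,75.9232 75.6463,74.5632

<svg xmlns="http://www.w3.org/2000/svg" width="139.1560mm" height="93.9141mm" viewBox="0 0 139.1560 93.9141">
  <polygon points="21.1372,45.7911 62.1691,45.7911 62.1691,77.9684 21.1372,77.9684" fill="none" stroke="#ff00ff"/>
  <polyline points="48.5157,37.7781 43.5867,42.6083 42.8145,49.0082 45.3094,56.1599 50.1815,63.2452 56.5411,69.4462 63.4983,73.9449 70.1633,75.9232 75.6463,74.5632" fill="none" stroke="#000000"/>
</svg>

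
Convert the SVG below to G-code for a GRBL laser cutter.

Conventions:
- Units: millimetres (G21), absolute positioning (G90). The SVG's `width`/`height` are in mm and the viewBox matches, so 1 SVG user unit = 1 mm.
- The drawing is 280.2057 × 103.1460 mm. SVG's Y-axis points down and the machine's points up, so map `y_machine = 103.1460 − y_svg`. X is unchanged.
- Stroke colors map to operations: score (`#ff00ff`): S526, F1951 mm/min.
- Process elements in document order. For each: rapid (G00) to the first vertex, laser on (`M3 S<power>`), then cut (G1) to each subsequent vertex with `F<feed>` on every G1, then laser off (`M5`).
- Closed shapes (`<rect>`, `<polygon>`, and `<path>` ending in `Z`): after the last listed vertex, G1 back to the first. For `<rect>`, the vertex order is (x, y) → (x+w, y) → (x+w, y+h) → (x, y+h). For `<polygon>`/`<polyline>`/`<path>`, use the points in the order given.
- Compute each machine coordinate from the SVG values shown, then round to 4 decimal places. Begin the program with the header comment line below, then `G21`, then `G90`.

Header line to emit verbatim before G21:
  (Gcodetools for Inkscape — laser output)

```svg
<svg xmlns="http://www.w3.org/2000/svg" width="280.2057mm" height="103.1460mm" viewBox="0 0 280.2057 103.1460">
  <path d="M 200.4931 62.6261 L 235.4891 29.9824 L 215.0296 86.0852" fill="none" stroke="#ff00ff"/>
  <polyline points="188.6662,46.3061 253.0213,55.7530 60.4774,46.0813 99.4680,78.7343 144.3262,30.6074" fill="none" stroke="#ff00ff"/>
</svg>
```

(Gcodetools for Inkscape — laser output)
G21
G90
G00 X200.4931 Y40.5199
M3 S526
G1 X235.4891 Y73.1636 F1951
G1 X215.0296 Y17.0608 F1951
M5
G00 X188.6662 Y56.8399
M3 S526
G1 X253.0213 Y47.3930 F1951
G1 X60.4774 Y57.0647 F1951
G1 X99.4680 Y24.4117 F1951
G1 X144.3262 Y72.5386 F1951
M5

Since the viewBox matches the mm dimensions, user units are millimetres directly. The only transform is the Y-flip y_m = 103.1460 − y_svg.

Shape 1 is a open polyline drawn with `<path>`. Its stroke #ff00ff means score at S526, F1951. After flipping Y the toolpath is (200.4931,40.5199) → (235.4891,73.1636) → (215.0296,17.0608).

Shape 2 is a open polyline drawn with `<polyline>`. Its stroke #ff00ff means score at S526, F1951. After flipping Y the toolpath is (188.6662,56.8399) → (253.0213,47.3930) → (60.4774,57.0647) → (99.4680,24.4117) → (144.3262,72.5386).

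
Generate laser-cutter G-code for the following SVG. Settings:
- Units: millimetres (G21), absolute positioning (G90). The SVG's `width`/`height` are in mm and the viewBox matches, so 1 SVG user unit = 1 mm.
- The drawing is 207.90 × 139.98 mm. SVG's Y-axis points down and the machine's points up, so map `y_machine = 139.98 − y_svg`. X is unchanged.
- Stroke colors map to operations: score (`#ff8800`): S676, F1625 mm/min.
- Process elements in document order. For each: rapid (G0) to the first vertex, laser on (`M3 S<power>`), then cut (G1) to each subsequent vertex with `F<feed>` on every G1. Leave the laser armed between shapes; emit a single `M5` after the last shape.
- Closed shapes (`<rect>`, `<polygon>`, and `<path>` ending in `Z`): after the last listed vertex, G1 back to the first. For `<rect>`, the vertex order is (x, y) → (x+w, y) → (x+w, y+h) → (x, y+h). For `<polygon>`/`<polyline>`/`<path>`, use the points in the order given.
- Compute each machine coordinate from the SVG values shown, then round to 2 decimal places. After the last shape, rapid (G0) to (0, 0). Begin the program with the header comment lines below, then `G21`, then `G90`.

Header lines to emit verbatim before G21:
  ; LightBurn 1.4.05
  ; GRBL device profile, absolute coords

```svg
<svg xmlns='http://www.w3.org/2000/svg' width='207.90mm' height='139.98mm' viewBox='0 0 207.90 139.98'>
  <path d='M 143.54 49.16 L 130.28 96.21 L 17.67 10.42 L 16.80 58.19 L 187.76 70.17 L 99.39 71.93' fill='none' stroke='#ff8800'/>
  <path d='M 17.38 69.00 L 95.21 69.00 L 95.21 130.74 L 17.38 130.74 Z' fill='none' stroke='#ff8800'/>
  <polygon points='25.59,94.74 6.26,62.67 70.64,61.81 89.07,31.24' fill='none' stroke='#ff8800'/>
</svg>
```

; LightBurn 1.4.05
; GRBL device profile, absolute coords
G21
G90
G0 X143.54 Y90.82
M3 S676
G1 X130.28 Y43.77 F1625
G1 X17.67 Y129.56 F1625
G1 X16.80 Y81.79 F1625
G1 X187.76 Y69.81 F1625
G1 X99.39 Y68.05 F1625
G0 X17.38 Y70.98
M3 S676
G1 X95.21 Y70.98 F1625
G1 X95.21 Y9.24 F1625
G1 X17.38 Y9.24 F1625
G1 X17.38 Y70.98 F1625
G0 X25.59 Y45.24
M3 S676
G1 X6.26 Y77.31 F1625
G1 X70.64 Y78.17 F1625
G1 X89.07 Y108.74 F1625
G1 X25.59 Y45.24 F1625
M5
G0 X0.00 Y0.00

Since the viewBox matches the mm dimensions, user units are millimetres directly. The only transform is the Y-flip y_m = 139.98 − y_svg.

Shape 1 is a open polyline drawn with `<path>`. Its stroke #ff8800 means score at S676, F1625. After flipping Y the toolpath is (143.54,90.82) → (130.28,43.77) → (17.67,129.56) → (16.80,81.79) → (187.76,69.81) → (99.39,68.05).

Shape 2 is a rectangle drawn with `<path>`. Its stroke #ff8800 means score at S676, F1625. After flipping Y the toolpath is (17.38,70.98) → (95.21,70.98) → (95.21,9.24) → (17.38,9.24) → (17.38,70.98), returning to the start.

Shape 3 is a closed polygon drawn with `<polygon>`. Its stroke #ff8800 means score at S676, F1625. After flipping Y the toolpath is (25.59,45.24) → (6.26,77.31) → (70.64,78.17) → (89.07,108.74) → (25.59,45.24), returning to the start.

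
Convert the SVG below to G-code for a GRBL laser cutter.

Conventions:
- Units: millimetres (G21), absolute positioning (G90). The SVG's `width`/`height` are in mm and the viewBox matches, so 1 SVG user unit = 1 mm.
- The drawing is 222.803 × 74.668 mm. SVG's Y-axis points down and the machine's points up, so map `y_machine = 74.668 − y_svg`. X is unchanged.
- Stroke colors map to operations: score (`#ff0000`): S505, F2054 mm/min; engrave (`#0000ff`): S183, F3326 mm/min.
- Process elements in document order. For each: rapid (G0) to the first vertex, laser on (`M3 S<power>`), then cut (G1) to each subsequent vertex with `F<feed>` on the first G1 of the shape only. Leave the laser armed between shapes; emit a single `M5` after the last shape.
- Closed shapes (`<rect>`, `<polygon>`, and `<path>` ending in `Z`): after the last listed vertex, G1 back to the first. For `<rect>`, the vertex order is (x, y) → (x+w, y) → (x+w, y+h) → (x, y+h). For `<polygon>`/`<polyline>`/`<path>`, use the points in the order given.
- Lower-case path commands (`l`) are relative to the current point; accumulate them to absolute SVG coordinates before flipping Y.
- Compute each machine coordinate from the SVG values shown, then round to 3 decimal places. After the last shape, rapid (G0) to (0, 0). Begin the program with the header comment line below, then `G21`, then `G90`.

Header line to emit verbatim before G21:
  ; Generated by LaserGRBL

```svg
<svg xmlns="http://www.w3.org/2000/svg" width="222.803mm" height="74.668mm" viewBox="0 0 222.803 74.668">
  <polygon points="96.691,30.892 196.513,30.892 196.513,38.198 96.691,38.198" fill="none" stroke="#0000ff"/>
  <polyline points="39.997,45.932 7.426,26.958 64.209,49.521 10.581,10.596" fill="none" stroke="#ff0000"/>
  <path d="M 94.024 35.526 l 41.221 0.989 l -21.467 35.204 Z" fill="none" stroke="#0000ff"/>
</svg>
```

; Generated by LaserGRBL
G21
G90
G0 X96.691 Y43.776
M3 S183
G1 X196.513 Y43.776 F3326
G1 X196.513 Y36.470
G1 X96.691 Y36.470
G1 X96.691 Y43.776
G0 X39.997 Y28.736
M3 S505
G1 X7.426 Y47.710 F2054
G1 X64.209 Y25.147
G1 X10.581 Y64.072
G0 X94.024 Y39.142
M3 S183
G1 X135.245 Y38.153 F3326
G1 X113.778 Y2.949
G1 X94.024 Y39.142
M5
G0 X0.000 Y0.000

viewBox `0 0 222.803 74.668` with mm width/height → 1 unit = 1 mm. Flip: y_m = 74.668 − y_svg.

**Shape 1** — `<polygon>` rectangle, stroke `#0000ff` → engrave (S183, F3326). Machine vertices: (96.691,43.776) → (196.513,43.776) → (196.513,36.470) → (96.691,36.470) → (96.691,43.776). Closed: final G1 returns to the first vertex.

**Shape 2** — `<polyline>` open polyline, stroke `#ff0000` → score (S505, F2054). Machine vertices: (39.997,28.736) → (7.426,47.710) → (64.209,25.147) → (10.581,64.072). Open path.

**Shape 3** — `<path>` regular polygon, stroke `#0000ff` → engrave (S183, F3326). Machine vertices: (94.024,39.142) → (135.245,38.153) → (113.778,2.949) → (94.024,39.142). Closed: final G1 returns to the first vertex.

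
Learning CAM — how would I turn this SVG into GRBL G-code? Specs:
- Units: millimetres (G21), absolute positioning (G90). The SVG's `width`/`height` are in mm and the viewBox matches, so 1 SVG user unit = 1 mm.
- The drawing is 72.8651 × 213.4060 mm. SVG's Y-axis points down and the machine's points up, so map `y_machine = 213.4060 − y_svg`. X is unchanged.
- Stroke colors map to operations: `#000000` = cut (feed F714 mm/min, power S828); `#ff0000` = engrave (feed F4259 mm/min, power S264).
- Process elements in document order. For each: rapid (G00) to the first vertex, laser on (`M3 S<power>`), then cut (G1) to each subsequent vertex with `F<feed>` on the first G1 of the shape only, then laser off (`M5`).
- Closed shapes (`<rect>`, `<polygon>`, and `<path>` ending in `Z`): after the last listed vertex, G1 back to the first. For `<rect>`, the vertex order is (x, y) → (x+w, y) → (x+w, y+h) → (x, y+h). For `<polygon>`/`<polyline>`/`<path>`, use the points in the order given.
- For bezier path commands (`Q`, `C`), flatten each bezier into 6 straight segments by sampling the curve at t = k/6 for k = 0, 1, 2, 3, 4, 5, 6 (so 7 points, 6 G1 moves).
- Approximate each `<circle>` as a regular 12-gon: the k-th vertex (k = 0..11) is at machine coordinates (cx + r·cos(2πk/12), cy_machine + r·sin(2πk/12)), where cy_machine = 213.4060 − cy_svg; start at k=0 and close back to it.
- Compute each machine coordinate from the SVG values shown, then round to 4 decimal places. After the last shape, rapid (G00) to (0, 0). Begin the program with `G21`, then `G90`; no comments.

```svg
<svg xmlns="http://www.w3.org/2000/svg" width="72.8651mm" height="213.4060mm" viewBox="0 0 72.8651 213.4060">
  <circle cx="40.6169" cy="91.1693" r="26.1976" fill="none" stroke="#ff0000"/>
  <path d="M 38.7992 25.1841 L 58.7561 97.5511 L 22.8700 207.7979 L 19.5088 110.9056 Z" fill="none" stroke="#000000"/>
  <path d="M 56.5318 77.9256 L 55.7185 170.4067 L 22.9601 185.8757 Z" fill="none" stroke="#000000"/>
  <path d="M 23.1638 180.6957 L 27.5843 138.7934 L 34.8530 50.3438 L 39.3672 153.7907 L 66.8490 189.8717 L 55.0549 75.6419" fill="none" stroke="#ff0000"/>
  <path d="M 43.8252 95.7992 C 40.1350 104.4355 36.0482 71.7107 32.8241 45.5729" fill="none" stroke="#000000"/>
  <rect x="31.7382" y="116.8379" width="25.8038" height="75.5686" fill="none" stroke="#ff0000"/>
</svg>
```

viewBox `0 0 72.8651 213.4060` with mm width/height → 1 unit = 1 mm. Flip: y_m = 213.4060 − y_svg.

**Shape 1** — `<circle>` circle, stroke `#ff0000` → engrave (S264, F4259). Machine vertices: (66.8145,122.2367) → (63.3047,135.3355) → (53.7157,144.9245) → (40.6169,148.4343) → (27.5181,144.9245) → (17.9291,135.3355) → (14.4193,122.2367) → (17.9291,109.1379) → (27.5181,99.5489) → (40.6169,96.0391) → (53.7157,99.5489) → (63.3047,109.1379) → (66.8145,122.2367). Closed: final G1 returns to the first vertex.

**Shape 2** — `<path>` closed polygon, stroke `#000000` → cut (S828, F714). Machine vertices: (38.7992,188.2219) → (58.7561,115.8549) → (22.8700,5.6081) → (19.5088,102.5004) → (38.7992,188.2219). Closed: final G1 returns to the first vertex.

**Shape 3** — `<path>` closed polygon, stroke `#000000` → cut (S828, F714). Machine vertices: (56.5318,135.4804) → (55.7185,42.9993) → (22.9601,27.5303) → (56.5318,135.4804). Closed: final G1 returns to the first vertex.

**Shape 4** — `<path>` open polyline, stroke `#ff0000` → engrave (S264, F4259). Machine vertices: (23.1638,32.7103) → (27.5843,74.6126) → (34.8530,163.0622) → (39.3672,59.6153) → (66.8490,23.5343) → (55.0549,137.7641). Open path.

**Shape 5** — `<path>` cubic bezier, stroke `#000000` → cut (S828, F714). Control points (SVG): P0=(43.8252,95.7992), P1=(40.1350,104.4355), P2=(36.0482,71.7107), P3=(32.8241,45.5729); sampled at t=k/6. Machine vertices: (43.8252,117.6068) → (41.9529,116.5134) → (40.0494,120.9817) → (38.1499,129.6797) → (36.2891,141.2755) → (34.5022,154.4373) → (32.8241,167.8331). Open path.

**Shape 6** — `<rect>` rectangle, stroke `#ff0000` → engrave (S264, F4259). Machine vertices: (31.7382,96.5681) → (57.5420,96.5681) → (57.5420,20.9995) → (31.7382,20.9995) → (31.7382,96.5681). Closed: final G1 returns to the first vertex.

G21
G90
G00 X66.8145 Y122.2367
M3 S264
G1 X63.3047 Y135.3355 F4259
G1 X53.7157 Y144.9245
G1 X40.6169 Y148.4343
G1 X27.5181 Y144.9245
G1 X17.9291 Y135.3355
G1 X14.4193 Y122.2367
G1 X17.9291 Y109.1379
G1 X27.5181 Y99.5489
G1 X40.6169 Y96.0391
G1 X53.7157 Y99.5489
G1 X63.3047 Y109.1379
G1 X66.8145 Y122.2367
M5
G00 X38.7992 Y188.2219
M3 S828
G1 X58.7561 Y115.8549 F714
G1 X22.8700 Y5.6081
G1 X19.5088 Y102.5004
G1 X38.7992 Y188.2219
M5
G00 X56.5318 Y135.4804
M3 S828
G1 X55.7185 Y42.9993 F714
G1 X22.9601 Y27.5303
G1 X56.5318 Y135.4804
M5
G00 X23.1638 Y32.7103
M3 S264
G1 X27.5843 Y74.6126 F4259
G1 X34.8530 Y163.0622
G1 X39.3672 Y59.6153
G1 X66.8490 Y23.5343
G1 X55.0549 Y137.7641
M5
G00 X43.8252 Y117.6068
M3 S828
G1 X41.9529 Y116.5134 F714
G1 X40.0494 Y120.9817
G1 X38.1499 Y129.6797
G1 X36.2891 Y141.2755
G1 X34.5022 Y154.4373
G1 X32.8241 Y167.8331
M5
G00 X31.7382 Y96.5681
M3 S264
G1 X57.5420 Y96.5681 F4259
G1 X57.5420 Y20.9995
G1 X31.7382 Y20.9995
G1 X31.7382 Y96.5681
M5
G00 X0.0000 Y0.0000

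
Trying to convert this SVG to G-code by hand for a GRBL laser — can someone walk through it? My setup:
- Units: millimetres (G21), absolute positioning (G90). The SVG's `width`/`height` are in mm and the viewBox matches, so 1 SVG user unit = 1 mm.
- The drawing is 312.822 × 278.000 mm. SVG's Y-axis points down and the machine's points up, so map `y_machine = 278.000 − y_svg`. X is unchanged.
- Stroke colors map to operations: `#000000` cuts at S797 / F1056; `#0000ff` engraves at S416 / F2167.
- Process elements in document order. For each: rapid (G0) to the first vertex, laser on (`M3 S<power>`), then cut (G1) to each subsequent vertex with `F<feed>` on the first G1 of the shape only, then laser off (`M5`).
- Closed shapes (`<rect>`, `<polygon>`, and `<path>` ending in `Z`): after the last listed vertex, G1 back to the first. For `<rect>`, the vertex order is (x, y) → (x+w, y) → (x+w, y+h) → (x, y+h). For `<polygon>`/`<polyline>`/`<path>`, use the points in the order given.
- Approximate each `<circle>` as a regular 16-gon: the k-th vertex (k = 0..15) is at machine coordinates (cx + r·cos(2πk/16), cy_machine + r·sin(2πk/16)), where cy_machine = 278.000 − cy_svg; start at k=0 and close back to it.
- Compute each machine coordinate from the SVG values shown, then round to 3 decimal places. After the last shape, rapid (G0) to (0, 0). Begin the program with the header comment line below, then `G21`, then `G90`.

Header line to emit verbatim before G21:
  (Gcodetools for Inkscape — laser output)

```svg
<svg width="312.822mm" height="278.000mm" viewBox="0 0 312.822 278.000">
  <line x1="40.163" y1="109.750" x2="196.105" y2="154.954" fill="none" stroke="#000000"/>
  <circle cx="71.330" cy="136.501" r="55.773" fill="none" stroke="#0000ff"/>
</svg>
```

Since the viewBox matches the mm dimensions, user units are millimetres directly. The only transform is the Y-flip y_m = 278.000 − y_svg.

Shape 1 is a line segment drawn with `<line>`. Its stroke #000000 means cut at S797, F1056. After flipping Y the toolpath is (40.163,168.250) → (196.105,123.046).

Shape 2 is a circle drawn with `<circle>`. Its stroke #0000ff means engrave at S416, F2167. After flipping Y the toolpath is (127.103,141.499) → (122.858,162.842) → (110.767,180.936) → (92.673,193.027) → (71.330,197.272) → (49.987,193.027) → (31.893,180.936) → (19.802,162.842) → (15.557,141.499) → (19.802,120.156) → (31.893,102.062) → (49.987,89.971) → (71.330,85.726) → (92.673,89.971) → (110.767,102.062) → (122.858,120.156) → (127.103,141.499), returning to the start.

(Gcodetools for Inkscape — laser output)
G21
G90
G0 X40.163 Y168.250
M3 S797
G1 X196.105 Y123.046 F1056
M5
G0 X127.103 Y141.499
M3 S416
G1 X122.858 Y162.842 F2167
G1 X110.767 Y180.936
G1 X92.673 Y193.027
G1 X71.330 Y197.272
G1 X49.987 Y193.027
G1 X31.893 Y180.936
G1 X19.802 Y162.842
G1 X15.557 Y141.499
G1 X19.802 Y120.156
G1 X31.893 Y102.062
G1 X49.987 Y89.971
G1 X71.330 Y85.726
G1 X92.673 Y89.971
G1 X110.767 Y102.062
G1 X122.858 Y120.156
G1 X127.103 Y141.499
M5
G0 X0.000 Y0.000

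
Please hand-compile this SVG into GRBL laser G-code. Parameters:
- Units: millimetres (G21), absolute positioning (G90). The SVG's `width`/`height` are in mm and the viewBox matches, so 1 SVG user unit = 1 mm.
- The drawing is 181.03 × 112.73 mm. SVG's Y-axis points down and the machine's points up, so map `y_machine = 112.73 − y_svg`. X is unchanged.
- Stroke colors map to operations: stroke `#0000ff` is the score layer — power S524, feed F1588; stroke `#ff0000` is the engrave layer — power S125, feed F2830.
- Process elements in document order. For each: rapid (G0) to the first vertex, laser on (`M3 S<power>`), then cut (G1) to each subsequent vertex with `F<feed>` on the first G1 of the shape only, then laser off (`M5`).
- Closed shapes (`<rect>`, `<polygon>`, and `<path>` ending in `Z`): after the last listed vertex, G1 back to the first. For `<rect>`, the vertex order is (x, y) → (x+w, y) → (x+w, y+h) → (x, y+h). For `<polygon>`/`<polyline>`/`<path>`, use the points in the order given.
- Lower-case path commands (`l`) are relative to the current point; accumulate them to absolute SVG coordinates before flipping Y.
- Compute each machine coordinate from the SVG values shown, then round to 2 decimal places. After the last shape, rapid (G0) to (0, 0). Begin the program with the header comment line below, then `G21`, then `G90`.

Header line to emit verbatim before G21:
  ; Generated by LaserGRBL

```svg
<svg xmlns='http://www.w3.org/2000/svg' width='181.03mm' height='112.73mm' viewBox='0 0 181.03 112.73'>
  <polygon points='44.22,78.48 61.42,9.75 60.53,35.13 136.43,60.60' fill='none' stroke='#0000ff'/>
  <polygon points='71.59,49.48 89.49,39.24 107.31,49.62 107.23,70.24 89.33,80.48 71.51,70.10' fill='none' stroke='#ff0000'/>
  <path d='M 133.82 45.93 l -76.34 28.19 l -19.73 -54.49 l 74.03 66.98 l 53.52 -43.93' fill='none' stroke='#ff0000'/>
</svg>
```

Since the viewBox matches the mm dimensions, user units are millimetres directly. The only transform is the Y-flip y_m = 112.73 − y_svg.

Shape 1 is a closed polygon drawn with `<polygon>`. Its stroke #0000ff means score at S524, F1588. After flipping Y the toolpath is (44.22,34.25) → (61.42,102.98) → (60.53,77.60) → (136.43,52.13) → (44.22,34.25), returning to the start.

Shape 2 is a regular polygon drawn with `<polygon>`. Its stroke #ff0000 means engrave at S125, F2830. After flipping Y the toolpath is (71.59,63.25) → (89.49,73.49) → (107.31,63.11) → (107.23,42.49) → (89.33,32.25) → (71.51,42.63) → (71.59,63.25), returning to the start.

Shape 3 is a open polyline drawn with `<path>`. Its stroke #ff0000 means engrave at S125, F2830. After flipping Y the toolpath is (133.82,66.80) → (57.48,38.61) → (37.75,93.10) → (111.78,26.12) → (165.30,70.05).

; Generated by LaserGRBL
G21
G90
G0 X44.22 Y34.25
M3 S524
G1 X61.42 Y102.98 F1588
G1 X60.53 Y77.60
G1 X136.43 Y52.13
G1 X44.22 Y34.25
M5
G0 X71.59 Y63.25
M3 S125
G1 X89.49 Y73.49 F2830
G1 X107.31 Y63.11
G1 X107.23 Y42.49
G1 X89.33 Y32.25
G1 X71.51 Y42.63
G1 X71.59 Y63.25
M5
G0 X133.82 Y66.80
M3 S125
G1 X57.48 Y38.61 F2830
G1 X37.75 Y93.10
G1 X111.78 Y26.12
G1 X165.30 Y70.05
M5
G0 X0.00 Y0.00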